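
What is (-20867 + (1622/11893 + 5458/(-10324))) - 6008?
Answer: -1649925106983/61391666 ≈ -26875.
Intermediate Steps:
(-20867 + (1622/11893 + 5458/(-10324))) - 6008 = (-20867 + (1622*(1/11893) + 5458*(-1/10324))) - 6008 = (-20867 + (1622/11893 - 2729/5162)) - 6008 = (-20867 - 24083233/61391666) - 6008 = -1281083977655/61391666 - 6008 = -1649925106983/61391666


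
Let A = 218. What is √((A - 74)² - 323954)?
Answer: I*√303218 ≈ 550.65*I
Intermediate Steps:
√((A - 74)² - 323954) = √((218 - 74)² - 323954) = √(144² - 323954) = √(20736 - 323954) = √(-303218) = I*√303218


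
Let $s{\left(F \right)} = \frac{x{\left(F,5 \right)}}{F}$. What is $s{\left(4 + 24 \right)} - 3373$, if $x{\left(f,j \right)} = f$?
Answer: $-3372$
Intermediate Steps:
$s{\left(F \right)} = 1$ ($s{\left(F \right)} = \frac{F}{F} = 1$)
$s{\left(4 + 24 \right)} - 3373 = 1 - 3373 = -3372$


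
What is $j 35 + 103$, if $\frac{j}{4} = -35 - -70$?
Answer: $5003$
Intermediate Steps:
$j = 140$ ($j = 4 \left(-35 - -70\right) = 4 \left(-35 + 70\right) = 4 \cdot 35 = 140$)
$j 35 + 103 = 140 \cdot 35 + 103 = 4900 + 103 = 5003$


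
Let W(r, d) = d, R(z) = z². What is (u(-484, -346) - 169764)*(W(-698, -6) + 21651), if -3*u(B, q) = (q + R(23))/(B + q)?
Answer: -609973671411/166 ≈ -3.6745e+9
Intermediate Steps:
u(B, q) = -(529 + q)/(3*(B + q)) (u(B, q) = -(q + 23²)/(3*(B + q)) = -(q + 529)/(3*(B + q)) = -(529 + q)/(3*(B + q)))
(u(-484, -346) - 169764)*(W(-698, -6) + 21651) = ((-529 - 1*(-346))/(3*(-484 - 346)) - 169764)*(-6 + 21651) = ((⅓)*(-529 + 346)/(-830) - 169764)*21645 = ((⅓)*(-1/830)*(-183) - 169764)*21645 = (61/830 - 169764)*21645 = -140904059/830*21645 = -609973671411/166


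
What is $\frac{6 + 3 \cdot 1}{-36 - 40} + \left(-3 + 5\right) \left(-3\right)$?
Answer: $- \frac{465}{76} \approx -6.1184$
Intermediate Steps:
$\frac{6 + 3 \cdot 1}{-36 - 40} + \left(-3 + 5\right) \left(-3\right) = \frac{6 + 3}{-76} + 2 \left(-3\right) = \left(- \frac{1}{76}\right) 9 - 6 = - \frac{9}{76} - 6 = - \frac{465}{76}$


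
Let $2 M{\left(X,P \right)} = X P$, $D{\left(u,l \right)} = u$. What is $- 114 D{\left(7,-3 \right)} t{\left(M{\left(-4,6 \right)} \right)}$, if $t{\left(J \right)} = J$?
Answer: $9576$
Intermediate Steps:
$M{\left(X,P \right)} = \frac{P X}{2}$ ($M{\left(X,P \right)} = \frac{X P}{2} = \frac{P X}{2}$)
$- 114 D{\left(7,-3 \right)} t{\left(M{\left(-4,6 \right)} \right)} = \left(-114\right) 7 \cdot \frac{1}{2} \cdot 6 \left(-4\right) = \left(-798\right) \left(-12\right) = 9576$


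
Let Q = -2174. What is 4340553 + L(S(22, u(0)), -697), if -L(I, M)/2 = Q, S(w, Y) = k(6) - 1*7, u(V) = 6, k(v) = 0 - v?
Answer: 4344901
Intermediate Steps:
k(v) = -v
S(w, Y) = -13 (S(w, Y) = -1*6 - 1*7 = -6 - 7 = -13)
L(I, M) = 4348 (L(I, M) = -2*(-2174) = 4348)
4340553 + L(S(22, u(0)), -697) = 4340553 + 4348 = 4344901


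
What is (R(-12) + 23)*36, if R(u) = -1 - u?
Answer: 1224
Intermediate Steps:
(R(-12) + 23)*36 = ((-1 - 1*(-12)) + 23)*36 = ((-1 + 12) + 23)*36 = (11 + 23)*36 = 34*36 = 1224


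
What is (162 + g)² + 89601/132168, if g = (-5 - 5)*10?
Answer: 169381131/44056 ≈ 3844.7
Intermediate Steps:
g = -100 (g = -10*10 = -100)
(162 + g)² + 89601/132168 = (162 - 100)² + 89601/132168 = 62² + 89601*(1/132168) = 3844 + 29867/44056 = 169381131/44056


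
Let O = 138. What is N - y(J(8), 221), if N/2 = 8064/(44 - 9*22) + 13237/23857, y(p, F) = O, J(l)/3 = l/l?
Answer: -63406976/262427 ≈ -241.62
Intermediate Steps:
J(l) = 3 (J(l) = 3*(l/l) = 3*1 = 3)
y(p, F) = 138
N = -27192050/262427 (N = 2*(8064/(44 - 9*22) + 13237/23857) = 2*(8064/(44 - 198) + 13237*(1/23857)) = 2*(8064/(-154) + 13237/23857) = 2*(8064*(-1/154) + 13237/23857) = 2*(-576/11 + 13237/23857) = 2*(-13596025/262427) = -27192050/262427 ≈ -103.62)
N - y(J(8), 221) = -27192050/262427 - 1*138 = -27192050/262427 - 138 = -63406976/262427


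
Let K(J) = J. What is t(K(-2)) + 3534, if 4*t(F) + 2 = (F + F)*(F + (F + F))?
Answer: 7079/2 ≈ 3539.5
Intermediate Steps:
t(F) = -½ + 3*F²/2 (t(F) = -½ + ((F + F)*(F + (F + F)))/4 = -½ + ((2*F)*(F + 2*F))/4 = -½ + ((2*F)*(3*F))/4 = -½ + (6*F²)/4 = -½ + 3*F²/2)
t(K(-2)) + 3534 = (-½ + (3/2)*(-2)²) + 3534 = (-½ + (3/2)*4) + 3534 = (-½ + 6) + 3534 = 11/2 + 3534 = 7079/2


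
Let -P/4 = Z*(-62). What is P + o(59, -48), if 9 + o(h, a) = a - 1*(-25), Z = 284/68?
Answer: 17064/17 ≈ 1003.8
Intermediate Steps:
Z = 71/17 (Z = 284*(1/68) = 71/17 ≈ 4.1765)
o(h, a) = 16 + a (o(h, a) = -9 + (a - 1*(-25)) = -9 + (a + 25) = -9 + (25 + a) = 16 + a)
P = 17608/17 (P = -284*(-62)/17 = -4*(-4402/17) = 17608/17 ≈ 1035.8)
P + o(59, -48) = 17608/17 + (16 - 48) = 17608/17 - 32 = 17064/17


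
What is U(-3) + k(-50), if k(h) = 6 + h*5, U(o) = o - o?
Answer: -244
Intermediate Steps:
U(o) = 0
k(h) = 6 + 5*h
U(-3) + k(-50) = 0 + (6 + 5*(-50)) = 0 + (6 - 250) = 0 - 244 = -244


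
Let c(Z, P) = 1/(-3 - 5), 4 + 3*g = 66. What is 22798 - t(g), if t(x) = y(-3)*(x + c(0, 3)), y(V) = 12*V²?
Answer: 41159/2 ≈ 20580.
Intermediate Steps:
g = 62/3 (g = -4/3 + (⅓)*66 = -4/3 + 22 = 62/3 ≈ 20.667)
c(Z, P) = -⅛ (c(Z, P) = 1/(-8) = -⅛)
t(x) = -27/2 + 108*x (t(x) = (12*(-3)²)*(x - ⅛) = (12*9)*(-⅛ + x) = 108*(-⅛ + x) = -27/2 + 108*x)
22798 - t(g) = 22798 - (-27/2 + 108*(62/3)) = 22798 - (-27/2 + 2232) = 22798 - 1*4437/2 = 22798 - 4437/2 = 41159/2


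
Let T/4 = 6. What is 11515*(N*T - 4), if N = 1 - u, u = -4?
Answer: 1335740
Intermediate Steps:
T = 24 (T = 4*6 = 24)
N = 5 (N = 1 - 1*(-4) = 1 + 4 = 5)
11515*(N*T - 4) = 11515*(5*24 - 4) = 11515*(120 - 4) = 11515*116 = 1335740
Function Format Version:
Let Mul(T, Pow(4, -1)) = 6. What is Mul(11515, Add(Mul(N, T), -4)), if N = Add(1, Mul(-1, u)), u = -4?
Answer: 1335740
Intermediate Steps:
T = 24 (T = Mul(4, 6) = 24)
N = 5 (N = Add(1, Mul(-1, -4)) = Add(1, 4) = 5)
Mul(11515, Add(Mul(N, T), -4)) = Mul(11515, Add(Mul(5, 24), -4)) = Mul(11515, Add(120, -4)) = Mul(11515, 116) = 1335740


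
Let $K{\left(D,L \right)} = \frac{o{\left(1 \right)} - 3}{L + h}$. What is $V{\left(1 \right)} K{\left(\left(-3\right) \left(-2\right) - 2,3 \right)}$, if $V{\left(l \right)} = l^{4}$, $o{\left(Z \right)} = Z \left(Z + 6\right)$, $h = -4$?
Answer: $-4$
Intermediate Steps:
$o{\left(Z \right)} = Z \left(6 + Z\right)$
$K{\left(D,L \right)} = \frac{4}{-4 + L}$ ($K{\left(D,L \right)} = \frac{1 \left(6 + 1\right) - 3}{L - 4} = \frac{1 \cdot 7 - 3}{-4 + L} = \frac{7 - 3}{-4 + L} = \frac{4}{-4 + L}$)
$V{\left(1 \right)} K{\left(\left(-3\right) \left(-2\right) - 2,3 \right)} = 1^{4} \frac{4}{-4 + 3} = 1 \frac{4}{-1} = 1 \cdot 4 \left(-1\right) = 1 \left(-4\right) = -4$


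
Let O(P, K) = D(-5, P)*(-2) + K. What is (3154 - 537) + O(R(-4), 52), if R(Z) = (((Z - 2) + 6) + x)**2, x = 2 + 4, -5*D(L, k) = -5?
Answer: 2667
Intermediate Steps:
D(L, k) = 1 (D(L, k) = -1/5*(-5) = 1)
x = 6
R(Z) = (10 + Z)**2 (R(Z) = (((Z - 2) + 6) + 6)**2 = (((-2 + Z) + 6) + 6)**2 = ((4 + Z) + 6)**2 = (10 + Z)**2)
O(P, K) = -2 + K (O(P, K) = 1*(-2) + K = -2 + K)
(3154 - 537) + O(R(-4), 52) = (3154 - 537) + (-2 + 52) = 2617 + 50 = 2667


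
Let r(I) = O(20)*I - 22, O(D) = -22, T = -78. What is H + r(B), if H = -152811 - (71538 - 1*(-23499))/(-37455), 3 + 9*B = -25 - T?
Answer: -17186528434/112365 ≈ -1.5295e+5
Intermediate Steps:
B = 50/9 (B = -⅓ + (-25 - 1*(-78))/9 = -⅓ + (-25 + 78)/9 = -⅓ + (⅑)*53 = -⅓ + 53/9 = 50/9 ≈ 5.5556)
H = -1907813656/12485 (H = -152811 - (71538 + 23499)*(-1)/37455 = -152811 - 95037*(-1)/37455 = -152811 - 1*(-31679/12485) = -152811 + 31679/12485 = -1907813656/12485 ≈ -1.5281e+5)
r(I) = -22 - 22*I (r(I) = -22*I - 22 = -22 - 22*I)
H + r(B) = -1907813656/12485 + (-22 - 22*50/9) = -1907813656/12485 + (-22 - 1100/9) = -1907813656/12485 - 1298/9 = -17186528434/112365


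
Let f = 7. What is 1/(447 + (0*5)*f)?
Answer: 1/447 ≈ 0.0022371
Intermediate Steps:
1/(447 + (0*5)*f) = 1/(447 + (0*5)*7) = 1/(447 + 0*7) = 1/(447 + 0) = 1/447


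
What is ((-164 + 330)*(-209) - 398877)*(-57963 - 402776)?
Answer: 199763068969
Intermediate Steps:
((-164 + 330)*(-209) - 398877)*(-57963 - 402776) = (166*(-209) - 398877)*(-460739) = (-34694 - 398877)*(-460739) = -433571*(-460739) = 199763068969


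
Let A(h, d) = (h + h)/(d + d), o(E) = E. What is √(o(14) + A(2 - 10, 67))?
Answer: √62310/67 ≈ 3.7257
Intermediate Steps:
A(h, d) = h/d (A(h, d) = (2*h)/((2*d)) = (2*h)*(1/(2*d)) = h/d)
√(o(14) + A(2 - 10, 67)) = √(14 + (2 - 10)/67) = √(14 - 8*1/67) = √(14 - 8/67) = √(930/67) = √62310/67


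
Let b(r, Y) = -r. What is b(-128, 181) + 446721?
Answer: 446849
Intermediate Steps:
b(-128, 181) + 446721 = -1*(-128) + 446721 = 128 + 446721 = 446849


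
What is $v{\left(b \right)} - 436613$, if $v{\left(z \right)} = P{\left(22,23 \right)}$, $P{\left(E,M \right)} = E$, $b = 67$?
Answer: $-436591$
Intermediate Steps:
$v{\left(z \right)} = 22$
$v{\left(b \right)} - 436613 = 22 - 436613 = -436591$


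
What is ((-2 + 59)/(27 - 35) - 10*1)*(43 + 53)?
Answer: -1644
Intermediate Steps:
((-2 + 59)/(27 - 35) - 10*1)*(43 + 53) = (57/(-8) - 10)*96 = (57*(-1/8) - 10)*96 = (-57/8 - 10)*96 = -137/8*96 = -1644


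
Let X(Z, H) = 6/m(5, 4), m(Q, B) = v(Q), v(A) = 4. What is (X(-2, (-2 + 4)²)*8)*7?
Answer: 84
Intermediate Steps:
m(Q, B) = 4
X(Z, H) = 3/2 (X(Z, H) = 6/4 = 6*(¼) = 3/2)
(X(-2, (-2 + 4)²)*8)*7 = ((3/2)*8)*7 = 12*7 = 84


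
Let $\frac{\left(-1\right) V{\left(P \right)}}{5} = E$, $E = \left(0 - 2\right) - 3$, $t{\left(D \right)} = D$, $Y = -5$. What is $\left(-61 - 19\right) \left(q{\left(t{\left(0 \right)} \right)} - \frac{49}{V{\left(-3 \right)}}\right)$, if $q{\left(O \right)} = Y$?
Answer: $\frac{2784}{5} \approx 556.8$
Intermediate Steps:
$E = -5$ ($E = -2 - 3 = -5$)
$V{\left(P \right)} = 25$ ($V{\left(P \right)} = \left(-5\right) \left(-5\right) = 25$)
$q{\left(O \right)} = -5$
$\left(-61 - 19\right) \left(q{\left(t{\left(0 \right)} \right)} - \frac{49}{V{\left(-3 \right)}}\right) = \left(-61 - 19\right) \left(-5 - \frac{49}{25}\right) = - 80 \left(-5 - \frac{49}{25}\right) = \left(-80\right) \left(- \frac{174}{25}\right) = \frac{2784}{5}$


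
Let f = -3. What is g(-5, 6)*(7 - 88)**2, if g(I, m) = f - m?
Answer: -59049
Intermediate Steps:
g(I, m) = -3 - m
g(-5, 6)*(7 - 88)**2 = (-3 - 1*6)*(7 - 88)**2 = (-3 - 6)*(-81)**2 = -9*6561 = -59049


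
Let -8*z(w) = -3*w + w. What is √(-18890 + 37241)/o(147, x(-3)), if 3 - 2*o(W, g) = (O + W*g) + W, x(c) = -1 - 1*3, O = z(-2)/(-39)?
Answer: 468*√2039/34631 ≈ 0.61022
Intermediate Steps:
z(w) = w/4 (z(w) = -(-3*w + w)/8 = -(-1)*w/4 = w/4)
O = 1/78 (O = ((¼)*(-2))/(-39) = -½*(-1/39) = 1/78 ≈ 0.012821)
x(c) = -4 (x(c) = -1 - 3 = -4)
o(W, g) = 233/156 - W/2 - W*g/2 (o(W, g) = 3/2 - ((1/78 + W*g) + W)/2 = 3/2 - (1/78 + W + W*g)/2 = 3/2 + (-1/156 - W/2 - W*g/2) = 233/156 - W/2 - W*g/2)
√(-18890 + 37241)/o(147, x(-3)) = √(-18890 + 37241)/(233/156 - ½*147 - ½*147*(-4)) = √18351/(233/156 - 147/2 + 294) = (3*√2039)/(34631/156) = (3*√2039)*(156/34631) = 468*√2039/34631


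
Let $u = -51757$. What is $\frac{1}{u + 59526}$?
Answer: $\frac{1}{7769} \approx 0.00012872$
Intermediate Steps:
$\frac{1}{u + 59526} = \frac{1}{-51757 + 59526} = \frac{1}{7769}$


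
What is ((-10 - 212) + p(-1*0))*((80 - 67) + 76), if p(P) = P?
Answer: -19758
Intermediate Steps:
((-10 - 212) + p(-1*0))*((80 - 67) + 76) = ((-10 - 212) - 1*0)*((80 - 67) + 76) = (-222 + 0)*(13 + 76) = -222*89 = -19758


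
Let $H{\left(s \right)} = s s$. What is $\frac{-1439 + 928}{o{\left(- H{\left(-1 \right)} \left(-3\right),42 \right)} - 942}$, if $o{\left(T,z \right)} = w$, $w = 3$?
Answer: $\frac{511}{939} \approx 0.5442$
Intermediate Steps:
$H{\left(s \right)} = s^{2}$
$o{\left(T,z \right)} = 3$
$\frac{-1439 + 928}{o{\left(- H{\left(-1 \right)} \left(-3\right),42 \right)} - 942} = \frac{-1439 + 928}{3 - 942} = - \frac{511}{-939} = \left(-511\right) \left(- \frac{1}{939}\right) = \frac{511}{939}$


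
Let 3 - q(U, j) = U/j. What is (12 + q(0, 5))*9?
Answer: 135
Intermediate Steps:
q(U, j) = 3 - U/j
(12 + q(0, 5))*9 = (12 + (3 - 1*0/5))*9 = (12 + (3 - 1*0*⅕))*9 = (12 + (3 + 0))*9 = (12 + 3)*9 = 15*9 = 135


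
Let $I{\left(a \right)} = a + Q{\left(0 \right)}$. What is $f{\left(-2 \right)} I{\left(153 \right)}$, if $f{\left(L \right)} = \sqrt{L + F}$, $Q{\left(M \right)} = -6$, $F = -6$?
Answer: $294 i \sqrt{2} \approx 415.78 i$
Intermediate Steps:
$I{\left(a \right)} = -6 + a$ ($I{\left(a \right)} = a - 6 = -6 + a$)
$f{\left(L \right)} = \sqrt{-6 + L}$ ($f{\left(L \right)} = \sqrt{L - 6} = \sqrt{-6 + L}$)
$f{\left(-2 \right)} I{\left(153 \right)} = \sqrt{-6 - 2} \left(-6 + 153\right) = \sqrt{-8} \cdot 147 = 2 i \sqrt{2} \cdot 147 = 294 i \sqrt{2}$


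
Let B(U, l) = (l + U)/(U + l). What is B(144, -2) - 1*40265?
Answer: -40264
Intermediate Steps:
B(U, l) = 1 (B(U, l) = (U + l)/(U + l) = 1)
B(144, -2) - 1*40265 = 1 - 1*40265 = 1 - 40265 = -40264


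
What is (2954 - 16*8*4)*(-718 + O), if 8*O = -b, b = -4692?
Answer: -321123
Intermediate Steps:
O = 1173/2 (O = (-1*(-4692))/8 = (⅛)*4692 = 1173/2 ≈ 586.50)
(2954 - 16*8*4)*(-718 + O) = (2954 - 16*8*4)*(-718 + 1173/2) = (2954 - 128*4)*(-263/2) = (2954 - 512)*(-263/2) = 2442*(-263/2) = -321123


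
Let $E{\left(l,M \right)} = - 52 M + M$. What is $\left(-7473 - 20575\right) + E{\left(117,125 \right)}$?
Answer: $-34423$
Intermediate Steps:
$E{\left(l,M \right)} = - 51 M$
$\left(-7473 - 20575\right) + E{\left(117,125 \right)} = \left(-7473 - 20575\right) - 6375 = -28048 - 6375 = -34423$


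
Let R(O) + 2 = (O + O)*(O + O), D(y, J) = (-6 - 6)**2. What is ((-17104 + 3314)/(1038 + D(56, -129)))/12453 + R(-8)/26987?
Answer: 1220663/144029619 ≈ 0.0084751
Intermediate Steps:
D(y, J) = 144 (D(y, J) = (-12)**2 = 144)
R(O) = -2 + 4*O**2 (R(O) = -2 + (O + O)*(O + O) = -2 + (2*O)*(2*O) = -2 + 4*O**2)
((-17104 + 3314)/(1038 + D(56, -129)))/12453 + R(-8)/26987 = ((-17104 + 3314)/(1038 + 144))/12453 + (-2 + 4*(-8)**2)/26987 = -13790/1182*(1/12453) + (-2 + 4*64)*(1/26987) = -13790*1/1182*(1/12453) + (-2 + 256)*(1/26987) = -35/3*1/12453 + 254*(1/26987) = -5/5337 + 254/26987 = 1220663/144029619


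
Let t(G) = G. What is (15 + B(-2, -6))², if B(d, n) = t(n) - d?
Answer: 121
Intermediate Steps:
B(d, n) = n - d
(15 + B(-2, -6))² = (15 + (-6 - 1*(-2)))² = (15 + (-6 + 2))² = (15 - 4)² = 11² = 121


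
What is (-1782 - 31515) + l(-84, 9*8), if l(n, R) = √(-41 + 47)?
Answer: -33297 + √6 ≈ -33295.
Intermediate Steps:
l(n, R) = √6
(-1782 - 31515) + l(-84, 9*8) = (-1782 - 31515) + √6 = -33297 + √6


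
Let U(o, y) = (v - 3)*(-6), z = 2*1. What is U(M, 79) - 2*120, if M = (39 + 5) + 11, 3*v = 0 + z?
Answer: -226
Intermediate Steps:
z = 2
v = ⅔ (v = (0 + 2)/3 = (⅓)*2 = ⅔ ≈ 0.66667)
M = 55 (M = 44 + 11 = 55)
U(o, y) = 14 (U(o, y) = (⅔ - 3)*(-6) = -7/3*(-6) = 14)
U(M, 79) - 2*120 = 14 - 2*120 = 14 - 240 = -226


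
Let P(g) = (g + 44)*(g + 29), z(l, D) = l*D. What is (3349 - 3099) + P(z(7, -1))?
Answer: 1064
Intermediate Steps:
z(l, D) = D*l
P(g) = (29 + g)*(44 + g) (P(g) = (44 + g)*(29 + g) = (29 + g)*(44 + g))
(3349 - 3099) + P(z(7, -1)) = (3349 - 3099) + (1276 + (-1*7)² + 73*(-1*7)) = 250 + (1276 + (-7)² + 73*(-7)) = 250 + (1276 + 49 - 511) = 250 + 814 = 1064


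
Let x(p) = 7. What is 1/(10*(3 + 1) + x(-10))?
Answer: 1/47 ≈ 0.021277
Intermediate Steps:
1/(10*(3 + 1) + x(-10)) = 1/(10*(3 + 1) + 7) = 1/(10*4 + 7) = 1/(40 + 7) = 1/47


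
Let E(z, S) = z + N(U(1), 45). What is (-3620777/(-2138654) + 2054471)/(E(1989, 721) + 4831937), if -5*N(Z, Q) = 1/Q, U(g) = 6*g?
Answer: 988606404632475/2326071412372246 ≈ 0.42501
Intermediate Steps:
N(Z, Q) = -1/(5*Q)
E(z, S) = -1/225 + z (E(z, S) = z - ⅕/45 = z - ⅕*1/45 = z - 1/225 = -1/225 + z)
(-3620777/(-2138654) + 2054471)/(E(1989, 721) + 4831937) = (-3620777/(-2138654) + 2054471)/((-1/225 + 1989) + 4831937) = (-3620777*(-1/2138654) + 2054471)/(447524/225 + 4831937) = (3620777/2138654 + 2054471)/(1087633349/225) = (4393806242811/2138654)*(225/1087633349) = 988606404632475/2326071412372246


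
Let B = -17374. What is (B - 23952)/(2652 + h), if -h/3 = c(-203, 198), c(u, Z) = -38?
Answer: -20663/1383 ≈ -14.941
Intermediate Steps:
h = 114 (h = -3*(-38) = 114)
(B - 23952)/(2652 + h) = (-17374 - 23952)/(2652 + 114) = -41326/2766 = -41326*1/2766 = -20663/1383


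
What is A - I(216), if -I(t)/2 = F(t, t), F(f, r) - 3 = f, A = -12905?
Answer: -12467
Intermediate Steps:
F(f, r) = 3 + f
I(t) = -6 - 2*t (I(t) = -2*(3 + t) = -6 - 2*t)
A - I(216) = -12905 - (-6 - 2*216) = -12905 - (-6 - 432) = -12905 - 1*(-438) = -12905 + 438 = -12467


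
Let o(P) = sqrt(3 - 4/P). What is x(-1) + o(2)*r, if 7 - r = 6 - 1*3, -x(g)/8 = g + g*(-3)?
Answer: -12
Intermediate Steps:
x(g) = 16*g (x(g) = -8*(g + g*(-3)) = -8*(g - 3*g) = -(-16)*g = 16*g)
r = 4 (r = 7 - (6 - 1*3) = 7 - (6 - 3) = 7 - 1*3 = 7 - 3 = 4)
x(-1) + o(2)*r = 16*(-1) + sqrt(3 - 4/2)*4 = -16 + sqrt(3 - 4*1/2)*4 = -16 + sqrt(3 - 2)*4 = -16 + sqrt(1)*4 = -16 + 1*4 = -16 + 4 = -12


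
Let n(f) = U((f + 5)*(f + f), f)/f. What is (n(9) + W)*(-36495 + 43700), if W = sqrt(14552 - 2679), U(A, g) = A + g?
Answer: 208945 + 7205*sqrt(11873) ≈ 9.9403e+5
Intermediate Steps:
W = sqrt(11873) ≈ 108.96
n(f) = (f + 2*f*(5 + f))/f (n(f) = ((f + 5)*(f + f) + f)/f = ((5 + f)*(2*f) + f)/f = (2*f*(5 + f) + f)/f = (f + 2*f*(5 + f))/f)
(n(9) + W)*(-36495 + 43700) = ((11 + 2*9) + sqrt(11873))*(-36495 + 43700) = ((11 + 18) + sqrt(11873))*7205 = (29 + sqrt(11873))*7205 = 208945 + 7205*sqrt(11873)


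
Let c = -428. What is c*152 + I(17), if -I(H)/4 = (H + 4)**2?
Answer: -66820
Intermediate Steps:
I(H) = -4*(4 + H)**2 (I(H) = -4*(H + 4)**2 = -4*(4 + H)**2)
c*152 + I(17) = -428*152 - 4*(4 + 17)**2 = -65056 - 4*21**2 = -65056 - 4*441 = -65056 - 1764 = -66820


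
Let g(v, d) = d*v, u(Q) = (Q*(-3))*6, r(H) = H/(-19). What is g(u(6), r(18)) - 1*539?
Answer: -8297/19 ≈ -436.68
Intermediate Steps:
r(H) = -H/19 (r(H) = H*(-1/19) = -H/19)
u(Q) = -18*Q (u(Q) = -3*Q*6 = -18*Q)
g(u(6), r(18)) - 1*539 = (-1/19*18)*(-18*6) - 1*539 = -18/19*(-108) - 539 = 1944/19 - 539 = -8297/19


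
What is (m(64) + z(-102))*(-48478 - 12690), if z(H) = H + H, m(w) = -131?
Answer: 20491280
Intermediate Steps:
z(H) = 2*H
(m(64) + z(-102))*(-48478 - 12690) = (-131 + 2*(-102))*(-48478 - 12690) = (-131 - 204)*(-61168) = -335*(-61168) = 20491280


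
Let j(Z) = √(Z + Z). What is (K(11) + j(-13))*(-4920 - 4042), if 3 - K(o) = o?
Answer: 71696 - 8962*I*√26 ≈ 71696.0 - 45697.0*I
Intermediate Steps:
K(o) = 3 - o
j(Z) = √2*√Z (j(Z) = √(2*Z) = √2*√Z)
(K(11) + j(-13))*(-4920 - 4042) = ((3 - 1*11) + √2*√(-13))*(-4920 - 4042) = ((3 - 11) + √2*(I*√13))*(-8962) = (-8 + I*√26)*(-8962) = 71696 - 8962*I*√26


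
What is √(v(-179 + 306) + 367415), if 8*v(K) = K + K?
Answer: 11*√12147/2 ≈ 606.17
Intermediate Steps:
v(K) = K/4 (v(K) = (K + K)/8 = (2*K)/8 = K/4)
√(v(-179 + 306) + 367415) = √((-179 + 306)/4 + 367415) = √((¼)*127 + 367415) = √(127/4 + 367415) = √(1469787/4) = 11*√12147/2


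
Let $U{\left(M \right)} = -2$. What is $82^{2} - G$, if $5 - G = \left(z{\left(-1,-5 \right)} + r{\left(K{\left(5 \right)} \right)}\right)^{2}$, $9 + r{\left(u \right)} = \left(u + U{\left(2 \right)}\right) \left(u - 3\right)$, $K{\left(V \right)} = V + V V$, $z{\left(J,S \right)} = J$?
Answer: $563235$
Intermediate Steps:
$K{\left(V \right)} = V + V^{2}$
$r{\left(u \right)} = -9 + \left(-3 + u\right) \left(-2 + u\right)$ ($r{\left(u \right)} = -9 + \left(u - 2\right) \left(u - 3\right) = -9 + \left(-2 + u\right) \left(-3 + u\right) = -9 + \left(-3 + u\right) \left(-2 + u\right)$)
$G = -556511$ ($G = 5 - \left(-1 - \left(3 - 25 \left(1 + 5\right)^{2} + 5 \cdot 5 \left(1 + 5\right)\right)\right)^{2} = 5 - \left(-1 - \left(3 - 900 + 5 \cdot 5 \cdot 6\right)\right)^{2} = 5 - \left(-1 - \left(153 - 900\right)\right)^{2} = 5 - \left(-1 - -747\right)^{2} = 5 - \left(-1 + 747\right)^{2} = 5 - 746^{2} = 5 - 556516 = -556511$)
$82^{2} - G = 82^{2} - -556511 = 6724 + 556511 = 563235$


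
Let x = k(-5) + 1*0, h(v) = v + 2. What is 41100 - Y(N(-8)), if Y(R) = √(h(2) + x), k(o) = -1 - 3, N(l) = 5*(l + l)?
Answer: 41100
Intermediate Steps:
N(l) = 10*l (N(l) = 5*(2*l) = 10*l)
k(o) = -4
h(v) = 2 + v
x = -4 (x = -4 + 1*0 = -4 + 0 = -4)
Y(R) = 0 (Y(R) = √((2 + 2) - 4) = √(4 - 4) = √0 = 0)
41100 - Y(N(-8)) = 41100 - 1*0 = 41100 + 0 = 41100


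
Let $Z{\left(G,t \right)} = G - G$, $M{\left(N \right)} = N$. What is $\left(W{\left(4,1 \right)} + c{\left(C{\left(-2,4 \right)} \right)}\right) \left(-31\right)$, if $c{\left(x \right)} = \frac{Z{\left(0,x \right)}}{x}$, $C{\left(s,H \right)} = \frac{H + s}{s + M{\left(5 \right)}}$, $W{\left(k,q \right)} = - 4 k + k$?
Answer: $372$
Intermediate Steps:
$Z{\left(G,t \right)} = 0$
$W{\left(k,q \right)} = - 3 k$
$C{\left(s,H \right)} = \frac{H + s}{5 + s}$ ($C{\left(s,H \right)} = \frac{H + s}{s + 5} = \frac{H + s}{5 + s}$)
$c{\left(x \right)} = 0$ ($c{\left(x \right)} = \frac{0}{x} = 0$)
$\left(W{\left(4,1 \right)} + c{\left(C{\left(-2,4 \right)} \right)}\right) \left(-31\right) = \left(\left(-3\right) 4 + 0\right) \left(-31\right) = \left(-12 + 0\right) \left(-31\right) = \left(-12\right) \left(-31\right) = 372$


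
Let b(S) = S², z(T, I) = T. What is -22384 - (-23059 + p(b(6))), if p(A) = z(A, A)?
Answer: 639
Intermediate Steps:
p(A) = A
-22384 - (-23059 + p(b(6))) = -22384 - (-23059 + 6²) = -22384 - (-23059 + 36) = -22384 - 1*(-23023) = -22384 + 23023 = 639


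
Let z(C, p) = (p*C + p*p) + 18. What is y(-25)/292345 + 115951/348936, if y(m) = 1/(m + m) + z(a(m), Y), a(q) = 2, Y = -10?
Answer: 848297096107/2550242373000 ≈ 0.33263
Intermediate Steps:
z(C, p) = 18 + p² + C*p (z(C, p) = (C*p + p²) + 18 = (p² + C*p) + 18 = 18 + p² + C*p)
y(m) = 98 + 1/(2*m) (y(m) = 1/(m + m) + (18 + (-10)² + 2*(-10)) = 1/(2*m) + (18 + 100 - 20) = 1/(2*m) + 98 = 98 + 1/(2*m))
y(-25)/292345 + 115951/348936 = (98 + (½)/(-25))/292345 + 115951/348936 = (98 + (½)*(-1/25))*(1/292345) + 115951*(1/348936) = (98 - 1/50)*(1/292345) + 115951/348936 = (4899/50)*(1/292345) + 115951/348936 = 4899/14617250 + 115951/348936 = 848297096107/2550242373000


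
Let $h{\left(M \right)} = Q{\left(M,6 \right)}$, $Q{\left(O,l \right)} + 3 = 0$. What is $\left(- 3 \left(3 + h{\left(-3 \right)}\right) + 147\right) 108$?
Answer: $15876$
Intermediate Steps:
$Q{\left(O,l \right)} = -3$ ($Q{\left(O,l \right)} = -3 + 0 = -3$)
$h{\left(M \right)} = -3$
$\left(- 3 \left(3 + h{\left(-3 \right)}\right) + 147\right) 108 = \left(- 3 \left(3 - 3\right) + 147\right) 108 = \left(\left(-3\right) 0 + 147\right) 108 = \left(0 + 147\right) 108 = 147 \cdot 108 = 15876$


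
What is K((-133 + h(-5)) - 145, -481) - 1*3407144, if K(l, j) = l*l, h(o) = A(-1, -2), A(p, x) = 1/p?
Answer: -3329303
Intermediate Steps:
h(o) = -1 (h(o) = 1/(-1) = -1)
K(l, j) = l²
K((-133 + h(-5)) - 145, -481) - 1*3407144 = ((-133 - 1) - 145)² - 1*3407144 = (-134 - 145)² - 3407144 = (-279)² - 3407144 = 77841 - 3407144 = -3329303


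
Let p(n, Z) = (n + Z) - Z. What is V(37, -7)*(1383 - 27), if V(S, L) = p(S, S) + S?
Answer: 100344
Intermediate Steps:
p(n, Z) = n (p(n, Z) = (Z + n) - Z = n)
V(S, L) = 2*S (V(S, L) = S + S = 2*S)
V(37, -7)*(1383 - 27) = (2*37)*(1383 - 27) = 74*1356 = 100344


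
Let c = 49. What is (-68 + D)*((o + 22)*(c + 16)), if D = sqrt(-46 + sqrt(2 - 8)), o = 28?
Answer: -221000 + 3250*sqrt(-46 + I*sqrt(6)) ≈ -2.2041e+5 + 22050.0*I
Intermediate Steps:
D = sqrt(-46 + I*sqrt(6)) (D = sqrt(-46 + sqrt(-6)) = sqrt(-46 + I*sqrt(6)) ≈ 0.18051 + 6.7847*I)
(-68 + D)*((o + 22)*(c + 16)) = (-68 + sqrt(-46 + I*sqrt(6)))*((28 + 22)*(49 + 16)) = (-68 + sqrt(-46 + I*sqrt(6)))*(50*65) = (-68 + sqrt(-46 + I*sqrt(6)))*3250 = -221000 + 3250*sqrt(-46 + I*sqrt(6))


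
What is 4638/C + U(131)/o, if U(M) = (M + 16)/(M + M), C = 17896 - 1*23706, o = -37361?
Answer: -22700148693/28435830710 ≈ -0.79829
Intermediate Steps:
C = -5810 (C = 17896 - 23706 = -5810)
U(M) = (16 + M)/(2*M) (U(M) = (16 + M)/((2*M)) = (16 + M)*(1/(2*M)) = (16 + M)/(2*M))
4638/C + U(131)/o = 4638/(-5810) + ((1/2)*(16 + 131)/131)/(-37361) = 4638*(-1/5810) + ((1/2)*(1/131)*147)*(-1/37361) = -2319/2905 + (147/262)*(-1/37361) = -2319/2905 - 147/9788582 = -22700148693/28435830710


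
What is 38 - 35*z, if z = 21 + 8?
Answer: -977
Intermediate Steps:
z = 29
38 - 35*z = 38 - 35*29 = 38 - 1015 = -977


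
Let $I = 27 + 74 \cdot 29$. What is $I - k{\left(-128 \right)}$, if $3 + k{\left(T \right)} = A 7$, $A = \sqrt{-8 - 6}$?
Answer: $2176 - 7 i \sqrt{14} \approx 2176.0 - 26.192 i$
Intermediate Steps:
$A = i \sqrt{14}$ ($A = \sqrt{-14} = i \sqrt{14} \approx 3.7417 i$)
$I = 2173$ ($I = 27 + 2146 = 2173$)
$k{\left(T \right)} = -3 + 7 i \sqrt{14}$ ($k{\left(T \right)} = -3 + i \sqrt{14} \cdot 7 = -3 + 7 i \sqrt{14}$)
$I - k{\left(-128 \right)} = 2173 - \left(-3 + 7 i \sqrt{14}\right) = 2173 + \left(3 - 7 i \sqrt{14}\right) = 2176 - 7 i \sqrt{14}$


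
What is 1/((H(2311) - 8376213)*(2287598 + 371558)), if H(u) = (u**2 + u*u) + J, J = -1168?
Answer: 1/6126857632516 ≈ 1.6322e-13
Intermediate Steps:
H(u) = -1168 + 2*u**2 (H(u) = (u**2 + u*u) - 1168 = (u**2 + u**2) - 1168 = 2*u**2 - 1168 = -1168 + 2*u**2)
1/((H(2311) - 8376213)*(2287598 + 371558)) = 1/(((-1168 + 2*2311**2) - 8376213)*(2287598 + 371558)) = 1/(((-1168 + 2*5340721) - 8376213)*2659156) = (1/2659156)/((-1168 + 10681442) - 8376213) = (1/2659156)/(10680274 - 8376213) = (1/2659156)/2304061 = (1/2304061)*(1/2659156) = 1/6126857632516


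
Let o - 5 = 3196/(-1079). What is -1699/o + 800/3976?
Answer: -910890937/1092903 ≈ -833.46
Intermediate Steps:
o = 2199/1079 (o = 5 + 3196/(-1079) = 5 + 3196*(-1/1079) = 5 - 3196/1079 = 2199/1079 ≈ 2.0380)
-1699/o + 800/3976 = -1699/2199/1079 + 800/3976 = -1699*1079/2199 + 800*(1/3976) = -1833221/2199 + 100/497 = -910890937/1092903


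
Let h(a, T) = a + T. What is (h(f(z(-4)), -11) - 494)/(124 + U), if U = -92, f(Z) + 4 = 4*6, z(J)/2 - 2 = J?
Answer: -485/32 ≈ -15.156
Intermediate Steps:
z(J) = 4 + 2*J
f(Z) = 20 (f(Z) = -4 + 4*6 = -4 + 24 = 20)
h(a, T) = T + a
(h(f(z(-4)), -11) - 494)/(124 + U) = ((-11 + 20) - 494)/(124 - 92) = (9 - 494)/32 = -485*1/32 = -485/32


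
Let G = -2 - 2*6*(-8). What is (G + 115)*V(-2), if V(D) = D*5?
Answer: -2090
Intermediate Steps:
V(D) = 5*D
G = 94 (G = -2 - 12*(-8) = -2 + 96 = 94)
(G + 115)*V(-2) = (94 + 115)*(5*(-2)) = 209*(-10) = -2090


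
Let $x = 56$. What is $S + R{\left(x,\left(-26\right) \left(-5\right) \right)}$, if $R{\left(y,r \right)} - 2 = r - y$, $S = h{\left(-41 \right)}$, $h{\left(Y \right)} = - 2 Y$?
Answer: $158$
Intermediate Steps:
$S = 82$ ($S = \left(-2\right) \left(-41\right) = 82$)
$R{\left(y,r \right)} = 2 + r - y$ ($R{\left(y,r \right)} = 2 + \left(r - y\right) = 2 + r - y$)
$S + R{\left(x,\left(-26\right) \left(-5\right) \right)} = 82 - -76 = 82 + \left(2 + 130 - 56\right) = 82 + 76 = 158$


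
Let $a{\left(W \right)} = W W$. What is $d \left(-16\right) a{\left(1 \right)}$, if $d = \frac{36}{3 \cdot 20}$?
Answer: $- \frac{48}{5} \approx -9.6$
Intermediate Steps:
$a{\left(W \right)} = W^{2}$
$d = \frac{3}{5}$ ($d = \frac{36}{60} = 36 \cdot \frac{1}{60} = \frac{3}{5} \approx 0.6$)
$d \left(-16\right) a{\left(1 \right)} = \frac{3}{5} \left(-16\right) 1^{2} = \left(- \frac{48}{5}\right) 1 = - \frac{48}{5}$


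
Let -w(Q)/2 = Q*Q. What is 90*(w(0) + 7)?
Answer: 630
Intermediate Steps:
w(Q) = -2*Q² (w(Q) = -2*Q*Q = -2*Q²)
90*(w(0) + 7) = 90*(-2*0² + 7) = 90*(-2*0 + 7) = 90*(0 + 7) = 90*7 = 630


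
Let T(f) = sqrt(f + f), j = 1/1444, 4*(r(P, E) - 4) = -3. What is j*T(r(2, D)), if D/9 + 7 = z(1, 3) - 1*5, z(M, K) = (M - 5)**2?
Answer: sqrt(26)/2888 ≈ 0.0017656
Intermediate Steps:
z(M, K) = (-5 + M)**2
D = 36 (D = -63 + 9*((-5 + 1)**2 - 1*5) = -63 + 9*((-4)**2 - 5) = -63 + 9*(16 - 5) = -63 + 9*11 = -63 + 99 = 36)
r(P, E) = 13/4 (r(P, E) = 4 + (1/4)*(-3) = 4 - 3/4 = 13/4)
j = 1/1444 ≈ 0.00069252
T(f) = sqrt(2)*sqrt(f) (T(f) = sqrt(2*f) = sqrt(2)*sqrt(f))
j*T(r(2, D)) = (sqrt(2)*sqrt(13/4))/1444 = (sqrt(2)*(sqrt(13)/2))/1444 = (sqrt(26)/2)/1444 = sqrt(26)/2888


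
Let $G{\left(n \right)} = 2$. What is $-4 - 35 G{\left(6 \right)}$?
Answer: $-74$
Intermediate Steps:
$-4 - 35 G{\left(6 \right)} = -4 - 70 = -74$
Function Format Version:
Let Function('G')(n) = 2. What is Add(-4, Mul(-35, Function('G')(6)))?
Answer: -74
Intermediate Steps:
Add(-4, Mul(-35, Function('G')(6))) = Add(-4, Mul(-35, 2)) = Add(-4, -70) = -74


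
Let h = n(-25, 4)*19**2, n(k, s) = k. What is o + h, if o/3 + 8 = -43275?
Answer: -138874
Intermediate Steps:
o = -129849 (o = -24 + 3*(-43275) = -24 - 129825 = -129849)
h = -9025 (h = -25*19**2 = -25*361 = -9025)
o + h = -129849 - 9025 = -138874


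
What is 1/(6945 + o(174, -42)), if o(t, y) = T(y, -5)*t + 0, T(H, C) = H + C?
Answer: -1/1233 ≈ -0.00081103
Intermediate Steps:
T(H, C) = C + H
o(t, y) = t*(-5 + y) (o(t, y) = (-5 + y)*t + 0 = t*(-5 + y) + 0 = t*(-5 + y))
1/(6945 + o(174, -42)) = 1/(6945 + 174*(-5 - 42)) = 1/(6945 + 174*(-47)) = 1/(6945 - 8178) = 1/(-1233) = -1/1233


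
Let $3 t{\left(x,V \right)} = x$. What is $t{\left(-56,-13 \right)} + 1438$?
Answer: $\frac{4258}{3} \approx 1419.3$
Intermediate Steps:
$t{\left(x,V \right)} = \frac{x}{3}$
$t{\left(-56,-13 \right)} + 1438 = \frac{1}{3} \left(-56\right) + 1438 = - \frac{56}{3} + 1438 = \frac{4258}{3}$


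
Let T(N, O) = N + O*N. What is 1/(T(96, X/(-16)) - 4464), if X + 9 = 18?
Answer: -1/4422 ≈ -0.00022614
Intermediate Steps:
X = 9 (X = -9 + 18 = 9)
T(N, O) = N + N*O
1/(T(96, X/(-16)) - 4464) = 1/(96*(1 + 9/(-16)) - 4464) = 1/(96*(1 + 9*(-1/16)) - 4464) = 1/(96*(1 - 9/16) - 4464) = 1/(96*(7/16) - 4464) = 1/(42 - 4464) = 1/(-4422) = -1/4422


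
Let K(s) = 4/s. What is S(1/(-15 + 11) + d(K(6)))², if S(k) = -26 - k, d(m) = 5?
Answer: 15129/16 ≈ 945.56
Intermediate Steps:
S(1/(-15 + 11) + d(K(6)))² = (-26 - (1/(-15 + 11) + 5))² = (-26 - (1/(-4) + 5))² = (-26 - (-¼ + 5))² = (-26 - 1*19/4)² = (-26 - 19/4)² = (-123/4)² = 15129/16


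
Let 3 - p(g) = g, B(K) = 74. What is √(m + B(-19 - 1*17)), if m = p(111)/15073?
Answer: √16810826462/15073 ≈ 8.6019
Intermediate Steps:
p(g) = 3 - g
m = -108/15073 (m = (3 - 1*111)/15073 = (3 - 111)*(1/15073) = -108*1/15073 = -108/15073 ≈ -0.0071651)
√(m + B(-19 - 1*17)) = √(-108/15073 + 74) = √(1115294/15073) = √16810826462/15073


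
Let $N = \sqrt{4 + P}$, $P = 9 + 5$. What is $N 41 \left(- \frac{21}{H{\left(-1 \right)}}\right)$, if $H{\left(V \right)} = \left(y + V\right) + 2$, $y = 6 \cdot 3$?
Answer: $- \frac{2583 \sqrt{2}}{19} \approx -192.26$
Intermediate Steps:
$P = 14$
$y = 18$
$H{\left(V \right)} = 20 + V$ ($H{\left(V \right)} = \left(18 + V\right) + 2 = 20 + V$)
$N = 3 \sqrt{2}$ ($N = \sqrt{4 + 14} = \sqrt{18} = 3 \sqrt{2} \approx 4.2426$)
$N 41 \left(- \frac{21}{H{\left(-1 \right)}}\right) = 3 \sqrt{2} \cdot 41 \left(- \frac{21}{20 - 1}\right) = 123 \sqrt{2} \left(- \frac{21}{19}\right) = - \frac{2583 \sqrt{2}}{19}$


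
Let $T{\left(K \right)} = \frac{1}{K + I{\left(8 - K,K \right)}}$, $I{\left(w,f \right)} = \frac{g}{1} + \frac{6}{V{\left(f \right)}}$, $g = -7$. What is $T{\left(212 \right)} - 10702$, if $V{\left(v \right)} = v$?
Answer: $- \frac{232586460}{21733} \approx -10702.0$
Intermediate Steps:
$I{\left(w,f \right)} = -7 + \frac{6}{f}$ ($I{\left(w,f \right)} = - \frac{7}{1} + \frac{6}{f} = \left(-7\right) 1 + \frac{6}{f} = -7 + \frac{6}{f}$)
$T{\left(K \right)} = \frac{1}{-7 + K + \frac{6}{K}}$ ($T{\left(K \right)} = \frac{1}{K - \left(7 - \frac{6}{K}\right)} = \frac{1}{-7 + K + \frac{6}{K}}$)
$T{\left(212 \right)} - 10702 = \frac{212}{6 + 212 \left(-7 + 212\right)} - 10702 = \frac{212}{6 + 212 \cdot 205} - 10702 = \frac{212}{6 + 43460} - 10702 = \frac{212}{43466} - 10702 = 212 \cdot \frac{1}{43466} - 10702 = \frac{106}{21733} - 10702 = - \frac{232586460}{21733}$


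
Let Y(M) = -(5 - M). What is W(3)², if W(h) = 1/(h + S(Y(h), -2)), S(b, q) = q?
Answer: 1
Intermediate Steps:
Y(M) = -5 + M
W(h) = 1/(-2 + h) (W(h) = 1/(h - 2) = 1/(-2 + h))
W(3)² = (1/(-2 + 3))² = (1/1)² = 1² = 1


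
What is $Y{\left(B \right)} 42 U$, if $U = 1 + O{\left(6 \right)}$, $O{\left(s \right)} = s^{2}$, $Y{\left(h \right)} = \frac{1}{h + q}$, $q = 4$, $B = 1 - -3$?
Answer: $\frac{777}{4} \approx 194.25$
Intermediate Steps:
$B = 4$ ($B = 1 + 3 = 4$)
$Y{\left(h \right)} = \frac{1}{4 + h}$ ($Y{\left(h \right)} = \frac{1}{h + 4} = \frac{1}{4 + h}$)
$U = 37$ ($U = 1 + 6^{2} = 1 + 36 = 37$)
$Y{\left(B \right)} 42 U = \frac{1}{4 + 4} \cdot 42 \cdot 37 = \frac{1}{8} \cdot 42 \cdot 37 = \frac{21}{4} \cdot 37 = \frac{777}{4}$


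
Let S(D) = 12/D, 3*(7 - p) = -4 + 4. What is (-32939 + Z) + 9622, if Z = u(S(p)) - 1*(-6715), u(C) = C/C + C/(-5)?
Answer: -581047/35 ≈ -16601.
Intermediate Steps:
p = 7 (p = 7 - (-4 + 4)/3 = 7 - 1/3*0 = 7 + 0 = 7)
u(C) = 1 - C/5 (u(C) = 1 + C*(-1/5) = 1 - C/5)
Z = 235048/35 (Z = (1 - 12/(5*7)) - 1*(-6715) = (1 - 12/(5*7)) + 6715 = (1 - 1/5*12/7) + 6715 = (1 - 12/35) + 6715 = 23/35 + 6715 = 235048/35 ≈ 6715.7)
(-32939 + Z) + 9622 = (-32939 + 235048/35) + 9622 = -917817/35 + 9622 = -581047/35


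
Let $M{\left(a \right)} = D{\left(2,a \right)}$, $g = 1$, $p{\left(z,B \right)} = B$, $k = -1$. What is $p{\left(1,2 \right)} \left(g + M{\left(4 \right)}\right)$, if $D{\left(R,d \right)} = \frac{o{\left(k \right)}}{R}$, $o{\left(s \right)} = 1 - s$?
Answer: $4$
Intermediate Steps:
$D{\left(R,d \right)} = \frac{2}{R}$ ($D{\left(R,d \right)} = \frac{1 - -1}{R} = \frac{1 + 1}{R} = \frac{2}{R}$)
$M{\left(a \right)} = 1$ ($M{\left(a \right)} = \frac{2}{2} = 2 \cdot \frac{1}{2} = 1$)
$p{\left(1,2 \right)} \left(g + M{\left(4 \right)}\right) = 2 \left(1 + 1\right) = 2 \cdot 2 = 4$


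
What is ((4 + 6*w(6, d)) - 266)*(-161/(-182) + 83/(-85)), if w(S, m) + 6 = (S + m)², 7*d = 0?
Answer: 8323/1105 ≈ 7.5321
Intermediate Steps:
d = 0 (d = (⅐)*0 = 0)
w(S, m) = -6 + (S + m)²
((4 + 6*w(6, d)) - 266)*(-161/(-182) + 83/(-85)) = ((4 + 6*(-6 + (6 + 0)²)) - 266)*(-161/(-182) + 83/(-85)) = ((4 + 6*(-6 + 6²)) - 266)*(-161*(-1/182) + 83*(-1/85)) = ((4 + 6*(-6 + 36)) - 266)*(23/26 - 83/85) = ((4 + 6*30) - 266)*(-203/2210) = ((4 + 180) - 266)*(-203/2210) = (184 - 266)*(-203/2210) = -82*(-203/2210) = 8323/1105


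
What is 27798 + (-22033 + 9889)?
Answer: 15654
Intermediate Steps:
27798 + (-22033 + 9889) = 27798 - 12144 = 15654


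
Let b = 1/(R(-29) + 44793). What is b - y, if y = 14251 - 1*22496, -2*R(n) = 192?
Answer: 368526766/44697 ≈ 8245.0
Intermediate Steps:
R(n) = -96 (R(n) = -½*192 = -96)
y = -8245 (y = 14251 - 22496 = -8245)
b = 1/44697 (b = 1/(-96 + 44793) = 1/44697 ≈ 2.2373e-5)
b - y = 1/44697 - 1*(-8245) = 1/44697 + 8245 = 368526766/44697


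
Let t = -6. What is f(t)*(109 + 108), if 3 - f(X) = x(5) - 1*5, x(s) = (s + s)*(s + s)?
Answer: -19964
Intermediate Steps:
x(s) = 4*s² (x(s) = (2*s)*(2*s) = 4*s²)
f(X) = -92 (f(X) = 3 - (4*5² - 1*5) = 3 - (4*25 - 5) = 3 - (100 - 5) = 3 - 1*95 = 3 - 95 = -92)
f(t)*(109 + 108) = -92*(109 + 108) = -92*217 = -19964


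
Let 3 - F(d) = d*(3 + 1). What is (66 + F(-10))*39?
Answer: 4251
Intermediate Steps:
F(d) = 3 - 4*d (F(d) = 3 - d*(3 + 1) = 3 - d*4 = 3 - 4*d)
(66 + F(-10))*39 = (66 + (3 - 4*(-10)))*39 = (66 + (3 + 40))*39 = (66 + 43)*39 = 109*39 = 4251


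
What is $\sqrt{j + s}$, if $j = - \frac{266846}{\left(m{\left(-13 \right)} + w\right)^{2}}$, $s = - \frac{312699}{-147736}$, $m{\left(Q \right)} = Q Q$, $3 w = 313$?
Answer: $\frac{i \sqrt{83416615292499}}{7571470} \approx 1.2063 i$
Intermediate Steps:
$w = \frac{313}{3}$ ($w = \frac{1}{3} \cdot 313 = \frac{313}{3} \approx 104.33$)
$m{\left(Q \right)} = Q^{2}$
$s = \frac{312699}{147736}$ ($s = \left(-312699\right) \left(- \frac{1}{147736}\right) = \frac{312699}{147736} \approx 2.1166$)
$j = - \frac{1200807}{336200}$ ($j = - \frac{266846}{\left(\left(-13\right)^{2} + \frac{313}{3}\right)^{2}} = - \frac{266846}{\left(169 + \frac{313}{3}\right)^{2}} = - \frac{266846}{\left(\frac{820}{3}\right)^{2}} = - \frac{266846}{\frac{672400}{9}} = \left(-266846\right) \frac{9}{672400} = - \frac{1200807}{336200} \approx -3.5717$)
$\sqrt{j + s} = \sqrt{- \frac{1200807}{336200} + \frac{312699}{147736}} = \sqrt{- \frac{4517063697}{3104302700}} = \frac{i \sqrt{83416615292499}}{7571470}$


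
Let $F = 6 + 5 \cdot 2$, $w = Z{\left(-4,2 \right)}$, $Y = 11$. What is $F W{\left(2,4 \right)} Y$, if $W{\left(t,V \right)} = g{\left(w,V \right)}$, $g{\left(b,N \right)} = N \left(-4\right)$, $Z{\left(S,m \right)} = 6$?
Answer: $-2816$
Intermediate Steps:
$w = 6$
$g{\left(b,N \right)} = - 4 N$
$W{\left(t,V \right)} = - 4 V$
$F = 16$ ($F = 6 + 10 = 16$)
$F W{\left(2,4 \right)} Y = 16 \left(\left(-4\right) 4\right) 11 = 16 \left(-16\right) 11 = \left(-256\right) 11 = -2816$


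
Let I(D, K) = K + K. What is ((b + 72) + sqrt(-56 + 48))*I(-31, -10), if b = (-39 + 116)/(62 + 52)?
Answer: -82850/57 - 40*I*sqrt(2) ≈ -1453.5 - 56.569*I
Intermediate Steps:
I(D, K) = 2*K
b = 77/114 ≈ 0.67544
((b + 72) + sqrt(-56 + 48))*I(-31, -10) = ((77/114 + 72) + sqrt(-56 + 48))*(2*(-10)) = (8285/114 + sqrt(-8))*(-20) = (8285/114 + 2*I*sqrt(2))*(-20) = -82850/57 - 40*I*sqrt(2)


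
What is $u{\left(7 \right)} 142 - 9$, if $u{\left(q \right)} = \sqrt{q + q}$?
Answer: $-9 + 142 \sqrt{14} \approx 522.32$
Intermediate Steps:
$u{\left(q \right)} = \sqrt{2} \sqrt{q}$ ($u{\left(q \right)} = \sqrt{2 q} = \sqrt{2} \sqrt{q}$)
$u{\left(7 \right)} 142 - 9 = \sqrt{2} \sqrt{7} \cdot 142 - 9 = \sqrt{14} \cdot 142 - 9 = 142 \sqrt{14} - 9 = -9 + 142 \sqrt{14}$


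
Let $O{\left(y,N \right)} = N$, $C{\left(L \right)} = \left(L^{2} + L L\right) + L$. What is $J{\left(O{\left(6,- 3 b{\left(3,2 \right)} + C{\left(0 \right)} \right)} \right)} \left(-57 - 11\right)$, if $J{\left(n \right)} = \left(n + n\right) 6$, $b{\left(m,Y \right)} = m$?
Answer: $7344$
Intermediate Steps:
$C{\left(L \right)} = L + 2 L^{2}$ ($C{\left(L \right)} = \left(L^{2} + L^{2}\right) + L = 2 L^{2} + L = L + 2 L^{2}$)
$J{\left(n \right)} = 12 n$ ($J{\left(n \right)} = 2 n 6 = 12 n$)
$J{\left(O{\left(6,- 3 b{\left(3,2 \right)} + C{\left(0 \right)} \right)} \right)} \left(-57 - 11\right) = 12 \left(\left(-3\right) 3 + 0 \left(1 + 2 \cdot 0\right)\right) \left(-57 - 11\right) = 12 \left(-9 + 0 \left(1 + 0\right)\right) \left(-68\right) = 12 \left(-9 + 0 \cdot 1\right) \left(-68\right) = 12 \left(-9 + 0\right) \left(-68\right) = 12 \left(-9\right) \left(-68\right) = \left(-108\right) \left(-68\right) = 7344$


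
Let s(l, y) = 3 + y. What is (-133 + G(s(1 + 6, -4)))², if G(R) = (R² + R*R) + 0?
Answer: 17161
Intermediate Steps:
G(R) = 2*R² (G(R) = (R² + R²) + 0 = 2*R² + 0 = 2*R²)
(-133 + G(s(1 + 6, -4)))² = (-133 + 2*(3 - 4)²)² = (-133 + 2*(-1)²)² = (-133 + 2*1)² = (-133 + 2)² = (-131)² = 17161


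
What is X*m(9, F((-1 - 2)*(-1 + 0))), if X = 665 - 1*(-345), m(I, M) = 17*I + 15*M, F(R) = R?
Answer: 199980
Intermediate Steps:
m(I, M) = 15*M + 17*I
X = 1010 (X = 665 + 345 = 1010)
X*m(9, F((-1 - 2)*(-1 + 0))) = 1010*(15*((-1 - 2)*(-1 + 0)) + 17*9) = 1010*(15*(-3*(-1)) + 153) = 1010*(15*3 + 153) = 1010*(45 + 153) = 1010*198 = 199980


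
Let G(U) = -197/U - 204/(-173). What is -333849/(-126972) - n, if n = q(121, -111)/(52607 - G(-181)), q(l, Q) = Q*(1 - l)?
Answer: 9202989435011/3873144449748 ≈ 2.3761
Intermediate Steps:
G(U) = 204/173 - 197/U (G(U) = -197/U - 204*(-1/173) = -197/U + 204/173 = 204/173 - 197/U)
n = 23171620/91511777 (n = (-111*(1 - 1*121))/(52607 - (204/173 - 197/(-181))) = (-111*(1 - 121))/(52607 - (204/173 - 197*(-1/181))) = (-111*(-120))/(52607 - (204/173 + 197/181)) = 13320/(52607 - 1*71005/31313) = 13320/(52607 - 71005/31313) = 13320/(1647211986/31313) = 13320*(31313/1647211986) = 23171620/91511777 ≈ 0.25321)
-333849/(-126972) - n = -333849/(-126972) - 1*23171620/91511777 = -333849*(-1/126972) - 23171620/91511777 = 111283/42324 - 23171620/91511777 = 9202989435011/3873144449748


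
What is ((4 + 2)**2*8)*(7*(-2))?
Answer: -4032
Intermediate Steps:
((4 + 2)**2*8)*(7*(-2)) = (6**2*8)*(-14) = (36*8)*(-14) = 288*(-14) = -4032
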